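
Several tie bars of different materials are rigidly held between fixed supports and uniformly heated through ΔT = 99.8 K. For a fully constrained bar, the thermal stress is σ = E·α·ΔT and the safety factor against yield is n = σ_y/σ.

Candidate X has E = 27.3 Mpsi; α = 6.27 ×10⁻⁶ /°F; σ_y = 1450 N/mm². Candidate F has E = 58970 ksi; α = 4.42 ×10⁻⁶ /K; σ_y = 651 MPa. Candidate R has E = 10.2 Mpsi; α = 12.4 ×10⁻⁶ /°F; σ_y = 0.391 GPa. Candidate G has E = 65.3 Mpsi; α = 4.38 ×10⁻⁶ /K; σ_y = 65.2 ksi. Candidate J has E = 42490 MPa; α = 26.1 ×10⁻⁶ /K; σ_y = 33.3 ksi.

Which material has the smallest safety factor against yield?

candidate J

Converting E to GPa, α to ×10⁻⁶/K, σ_y to MPa, then σ and n for each:
  candidate X: E = 188.2, α = 11.3, σ_y = 1450 → σ = 212 MPa, n = 6.84
  candidate F: E = 406.6, α = 4.42, σ_y = 651.0 → σ = 179 MPa, n = 3.63
  candidate R: E = 70.33, α = 22.3, σ_y = 391.0 → σ = 157 MPa, n = 2.50
  candidate G: E = 450.2, α = 4.38, σ_y = 449.5 → σ = 197 MPa, n = 2.28
  candidate J: E = 42.49, α = 26.1, σ_y = 229.6 → σ = 111 MPa, n = 2.07
Smallest n: candidate J with n = 2.07.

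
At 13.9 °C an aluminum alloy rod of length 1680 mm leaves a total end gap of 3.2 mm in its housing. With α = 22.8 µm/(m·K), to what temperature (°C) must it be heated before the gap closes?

α·L₀·ΔT = 3.2 mm ⇒ ΔT = 3.2 / (22.8×10⁻⁶ × 1680.0) = 83.54 K.
T = 13.9 + 83.54 = 97.44 °C.

97.4 °C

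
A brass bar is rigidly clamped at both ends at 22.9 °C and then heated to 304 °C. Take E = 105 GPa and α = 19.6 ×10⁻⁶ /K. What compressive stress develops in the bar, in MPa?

579 MPa

ΔT = 281.1 K. Constrained thermal stress σ = E·α·ΔT = 105.0×10³ MPa × 19.6×10⁻⁶ × 281.1 = 579 MPa (compressive).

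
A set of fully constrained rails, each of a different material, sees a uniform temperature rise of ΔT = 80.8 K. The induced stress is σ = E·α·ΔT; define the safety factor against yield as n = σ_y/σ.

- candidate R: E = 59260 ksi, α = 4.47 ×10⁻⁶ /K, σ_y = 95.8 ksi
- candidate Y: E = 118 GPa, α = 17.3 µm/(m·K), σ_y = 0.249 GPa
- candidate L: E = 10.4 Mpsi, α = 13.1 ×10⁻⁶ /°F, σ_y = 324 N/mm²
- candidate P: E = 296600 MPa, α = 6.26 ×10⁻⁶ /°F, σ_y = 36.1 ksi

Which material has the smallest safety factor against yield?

candidate P

With everything in SI (GPa, ×10⁻⁶/K, MPa):
  candidate R: E = 408.6, α = 4.47, σ_y = 660.5 → σ = 148 MPa, n = 4.48
  candidate Y: E = 118.0, α = 17.3, σ_y = 249.0 → σ = 165 MPa, n = 1.51
  candidate L: E = 71.71, α = 23.6, σ_y = 324.0 → σ = 137 MPa, n = 2.37
  candidate P: E = 296.6, α = 11.3, σ_y = 248.9 → σ = 270 MPa, n = 0.922
Smallest n: candidate P with n = 0.922.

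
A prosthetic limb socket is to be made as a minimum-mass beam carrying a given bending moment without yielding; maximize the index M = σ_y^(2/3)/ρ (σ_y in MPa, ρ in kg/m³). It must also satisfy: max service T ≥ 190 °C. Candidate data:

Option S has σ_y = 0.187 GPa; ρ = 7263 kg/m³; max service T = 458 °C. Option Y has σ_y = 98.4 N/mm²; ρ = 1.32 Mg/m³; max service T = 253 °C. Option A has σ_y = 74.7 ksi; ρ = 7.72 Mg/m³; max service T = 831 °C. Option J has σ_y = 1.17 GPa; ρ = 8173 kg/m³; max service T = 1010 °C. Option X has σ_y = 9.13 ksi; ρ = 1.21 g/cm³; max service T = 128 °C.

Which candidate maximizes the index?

Screen on constraints: max service T ≥ 190 °C. Survivors: option S, option Y, option A, option J.
Putting every candidate on a common basis:
  option S: σ_y = 187.0 MPa, ρ = 7263 kg/m³
  option Y: σ_y = 98.40 MPa, ρ = 1320 kg/m³
  option A: σ_y = 515.0 MPa, ρ = 7720 kg/m³
  option J: σ_y = 1170 MPa, ρ = 8173 kg/m³
  option Y: M = 16.1×10⁻³
  option J: M = 13.6×10⁻³
  option A: M = 8.32×10⁻³
  option S: M = 4.50×10⁻³
Option Y has the largest M.

option Y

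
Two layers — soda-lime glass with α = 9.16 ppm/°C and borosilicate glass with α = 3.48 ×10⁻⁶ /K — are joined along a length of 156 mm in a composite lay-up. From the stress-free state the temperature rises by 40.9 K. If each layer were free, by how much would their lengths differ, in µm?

Δα = |9.16 − 3.48|×10⁻⁶/K = 5.68×10⁻⁶/K.
ΔL_mismatch = Δα·L·ΔT = 5.68×10⁻⁶ × 156.0 mm × 40.9 K = 36.2 µm.

36.2 µm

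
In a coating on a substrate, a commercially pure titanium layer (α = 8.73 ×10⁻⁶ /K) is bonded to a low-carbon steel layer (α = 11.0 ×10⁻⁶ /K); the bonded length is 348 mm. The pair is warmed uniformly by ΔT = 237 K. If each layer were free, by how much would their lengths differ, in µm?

Δα = |8.73 − 11.0|×10⁻⁶/K = 2.27×10⁻⁶/K.
ΔL_mismatch = Δα·L·ΔT = 2.27×10⁻⁶ × 348.0 mm × 237.0 K = 187 µm.

187 µm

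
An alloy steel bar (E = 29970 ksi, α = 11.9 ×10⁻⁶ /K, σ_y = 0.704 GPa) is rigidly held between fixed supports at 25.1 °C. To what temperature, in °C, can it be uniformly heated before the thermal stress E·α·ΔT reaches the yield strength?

311 °C

E = 29970 ksi = 206.6 GPa.
σ_y = 0.704 GPa = 704.0 MPa.
E·α·ΔT = 704.0 MPa ⇒ ΔT = 704.0 / (206.6×10³ × 11.9×10⁻⁶) = 286.3 K.
T = 25.1 + 286.3 = 311.4 °C.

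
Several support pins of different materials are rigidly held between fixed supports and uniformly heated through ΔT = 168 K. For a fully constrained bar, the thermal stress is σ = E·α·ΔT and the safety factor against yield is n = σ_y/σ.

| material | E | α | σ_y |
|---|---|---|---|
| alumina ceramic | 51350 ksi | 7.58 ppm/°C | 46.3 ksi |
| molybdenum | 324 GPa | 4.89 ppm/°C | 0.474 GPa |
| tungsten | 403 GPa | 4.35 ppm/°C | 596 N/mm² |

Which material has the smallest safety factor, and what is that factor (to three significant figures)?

Converting E to GPa, α to ×10⁻⁶/K, σ_y to MPa, then σ and n for each:
  alumina ceramic: E = 354.0, α = 7.58, σ_y = 319.2 → σ = 451 MPa, n = 0.708
  molybdenum: E = 324.0, α = 4.89, σ_y = 474.0 → σ = 266 MPa, n = 1.78
  tungsten: E = 403.0, α = 4.35, σ_y = 596.0 → σ = 295 MPa, n = 2.02
The minimum is alumina ceramic at n = 0.708.

alumina ceramic, n = 0.708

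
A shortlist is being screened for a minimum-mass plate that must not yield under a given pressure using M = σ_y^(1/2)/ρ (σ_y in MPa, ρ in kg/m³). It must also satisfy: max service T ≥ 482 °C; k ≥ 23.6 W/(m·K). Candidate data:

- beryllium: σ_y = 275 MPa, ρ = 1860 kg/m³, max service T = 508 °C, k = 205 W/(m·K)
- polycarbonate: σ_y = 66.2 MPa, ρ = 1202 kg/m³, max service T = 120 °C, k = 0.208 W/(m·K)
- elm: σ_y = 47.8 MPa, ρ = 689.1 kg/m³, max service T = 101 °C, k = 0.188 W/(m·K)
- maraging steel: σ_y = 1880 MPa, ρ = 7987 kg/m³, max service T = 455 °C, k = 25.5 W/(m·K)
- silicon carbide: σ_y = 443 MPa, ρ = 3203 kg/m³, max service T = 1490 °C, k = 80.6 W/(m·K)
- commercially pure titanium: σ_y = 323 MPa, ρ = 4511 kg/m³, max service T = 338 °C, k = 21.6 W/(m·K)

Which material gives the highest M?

beryllium

Screen on constraints: max service T ≥ 482 °C; k ≥ 23.6 W/(m·K). Survivors: beryllium, silicon carbide.
Evaluate M for each candidate:
  beryllium: M = 8.92×10⁻³
  silicon carbide: M = 6.57×10⁻³
Beryllium has the largest M.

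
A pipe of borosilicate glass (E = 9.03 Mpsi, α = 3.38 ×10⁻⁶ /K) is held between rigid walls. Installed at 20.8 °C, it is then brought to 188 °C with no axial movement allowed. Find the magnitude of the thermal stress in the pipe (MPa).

E = 9.03 Mpsi = 62.26 GPa.
ΔT = 167.2 K. Constrained thermal stress σ = E·α·ΔT = 62.26×10³ MPa × 3.38×10⁻⁶ × 167.2 = 35.2 MPa (compressive).

35.2 MPa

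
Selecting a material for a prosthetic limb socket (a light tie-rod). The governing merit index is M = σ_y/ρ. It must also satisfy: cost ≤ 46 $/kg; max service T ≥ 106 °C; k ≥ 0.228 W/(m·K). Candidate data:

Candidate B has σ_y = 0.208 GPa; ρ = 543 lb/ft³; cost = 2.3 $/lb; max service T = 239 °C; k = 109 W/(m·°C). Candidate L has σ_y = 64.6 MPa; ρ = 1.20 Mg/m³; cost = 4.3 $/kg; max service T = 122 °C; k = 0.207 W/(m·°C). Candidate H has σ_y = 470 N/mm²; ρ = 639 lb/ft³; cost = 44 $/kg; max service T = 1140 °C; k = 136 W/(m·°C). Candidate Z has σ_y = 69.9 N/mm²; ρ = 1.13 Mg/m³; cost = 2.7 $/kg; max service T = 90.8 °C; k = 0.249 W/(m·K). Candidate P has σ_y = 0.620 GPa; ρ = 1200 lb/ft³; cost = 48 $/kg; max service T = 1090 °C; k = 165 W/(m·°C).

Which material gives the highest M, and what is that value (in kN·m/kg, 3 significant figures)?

Screen on constraints: cost ≤ 46 $/kg; max service T ≥ 106 °C; k ≥ 0.228 W/(m·K). Survivors: candidate B, candidate H.
Convert each candidate to consistent units, then evaluate M:
  candidate B: σ_y = 208.0 MPa, ρ = 8698 kg/m³
  candidate H: σ_y = 470.0 MPa, ρ = 10240 kg/m³
  candidate H: M = 45.9 kN·m/kg
  candidate B: M = 23.9 kN·m/kg
Candidate H ranks first.

candidate H, M = 45.9 kN·m/kg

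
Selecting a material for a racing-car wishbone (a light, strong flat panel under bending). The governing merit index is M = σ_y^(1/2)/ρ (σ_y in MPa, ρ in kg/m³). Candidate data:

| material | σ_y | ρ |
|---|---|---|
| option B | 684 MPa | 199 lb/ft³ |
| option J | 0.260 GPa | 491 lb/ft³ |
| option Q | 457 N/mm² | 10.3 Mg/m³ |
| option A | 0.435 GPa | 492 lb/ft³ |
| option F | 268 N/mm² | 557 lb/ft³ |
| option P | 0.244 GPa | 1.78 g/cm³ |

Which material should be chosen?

Putting every candidate on a common basis:
  option B: σ_y = 684.0 MPa, ρ = 3188 kg/m³
  option J: σ_y = 260.0 MPa, ρ = 7865 kg/m³
  option Q: σ_y = 457.0 MPa, ρ = 10300 kg/m³
  option A: σ_y = 435.0 MPa, ρ = 7881 kg/m³
  option F: σ_y = 268.0 MPa, ρ = 8922 kg/m³
  option P: σ_y = 244.0 MPa, ρ = 1780 kg/m³
  option P: M = 8.78×10⁻³
  option B: M = 8.20×10⁻³
  option A: M = 2.65×10⁻³
  option Q: M = 2.08×10⁻³
  option J: M = 2.05×10⁻³
  option F: M = 1.83×10⁻³
Option P has the largest M.

option P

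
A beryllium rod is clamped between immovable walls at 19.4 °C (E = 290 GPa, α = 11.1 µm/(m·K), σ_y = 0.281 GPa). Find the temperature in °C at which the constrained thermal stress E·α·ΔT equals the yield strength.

σ_y = 0.281 GPa = 281.0 MPa.
E·α·ΔT = 281.0 MPa ⇒ ΔT = 281.0 / (290.0×10³ × 11.1×10⁻⁶) = 87.29 K.
T = 19.4 + 87.29 = 106.7 °C.

107 °C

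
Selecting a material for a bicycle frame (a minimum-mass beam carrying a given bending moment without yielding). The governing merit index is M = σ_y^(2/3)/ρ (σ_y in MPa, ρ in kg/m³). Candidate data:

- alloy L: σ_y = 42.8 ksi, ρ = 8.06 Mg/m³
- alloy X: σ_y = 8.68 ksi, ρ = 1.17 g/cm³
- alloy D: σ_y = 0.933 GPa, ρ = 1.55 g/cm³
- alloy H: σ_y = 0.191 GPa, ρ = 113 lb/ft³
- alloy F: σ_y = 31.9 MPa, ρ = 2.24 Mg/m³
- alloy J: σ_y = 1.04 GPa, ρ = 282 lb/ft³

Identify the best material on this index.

Normalizing units and computing the index:
  alloy L: σ_y = 295.1 MPa, ρ = 8060 kg/m³
  alloy X: σ_y = 59.85 MPa, ρ = 1170 kg/m³
  alloy D: σ_y = 933.0 MPa, ρ = 1550 kg/m³
  alloy H: σ_y = 191.0 MPa, ρ = 1810 kg/m³
  alloy F: σ_y = 31.90 MPa, ρ = 2240 kg/m³
  alloy J: σ_y = 1040 MPa, ρ = 4517 kg/m³
  alloy D: M = 61.6×10⁻³
  alloy J: M = 22.7×10⁻³
  alloy H: M = 18.3×10⁻³
  alloy X: M = 13.1×10⁻³
  alloy L: M = 5.50×10⁻³
  alloy F: M = 4.49×10⁻³
Highest index: alloy D.

alloy D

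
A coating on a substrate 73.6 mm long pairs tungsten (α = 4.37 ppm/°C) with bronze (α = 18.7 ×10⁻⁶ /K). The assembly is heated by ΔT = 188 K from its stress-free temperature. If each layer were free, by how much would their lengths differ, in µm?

198 µm

Δα = |4.37 − 18.7|×10⁻⁶/K = 14.3×10⁻⁶/K.
ΔL_mismatch = Δα·L·ΔT = 14.3×10⁻⁶ × 73.6 mm × 188.0 K = 198 µm.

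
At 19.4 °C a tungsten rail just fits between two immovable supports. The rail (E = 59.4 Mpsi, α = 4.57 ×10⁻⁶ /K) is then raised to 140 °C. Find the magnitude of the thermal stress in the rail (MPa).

E = 59.4 Mpsi = 409.5 GPa.
ΔT = 120.6 K. Constrained thermal stress σ = E·α·ΔT = 409.5×10³ MPa × 4.57×10⁻⁶ × 120.6 = 226 MPa (compressive).

226 MPa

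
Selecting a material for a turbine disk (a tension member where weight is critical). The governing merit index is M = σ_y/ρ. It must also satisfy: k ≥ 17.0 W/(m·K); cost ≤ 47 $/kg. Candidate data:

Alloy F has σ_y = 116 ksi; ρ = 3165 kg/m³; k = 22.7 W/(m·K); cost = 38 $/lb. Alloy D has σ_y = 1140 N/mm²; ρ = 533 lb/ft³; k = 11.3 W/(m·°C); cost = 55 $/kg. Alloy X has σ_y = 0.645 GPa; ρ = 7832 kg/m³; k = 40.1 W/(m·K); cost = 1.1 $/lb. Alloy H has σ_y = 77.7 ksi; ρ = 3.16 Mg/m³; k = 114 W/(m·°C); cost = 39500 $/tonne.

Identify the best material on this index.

Screen on constraints: k ≥ 17.0 W/(m·K); cost ≤ 47 $/kg. Survivors: alloy X, alloy H.
Normalizing units and computing the index:
  alloy X: σ_y = 645.0 MPa, ρ = 7832 kg/m³
  alloy H: σ_y = 535.7 MPa, ρ = 3160 kg/m³
  alloy H: M = 170 kN·m/kg
  alloy X: M = 82.4 kN·m/kg
Alloy H ranks first.

alloy H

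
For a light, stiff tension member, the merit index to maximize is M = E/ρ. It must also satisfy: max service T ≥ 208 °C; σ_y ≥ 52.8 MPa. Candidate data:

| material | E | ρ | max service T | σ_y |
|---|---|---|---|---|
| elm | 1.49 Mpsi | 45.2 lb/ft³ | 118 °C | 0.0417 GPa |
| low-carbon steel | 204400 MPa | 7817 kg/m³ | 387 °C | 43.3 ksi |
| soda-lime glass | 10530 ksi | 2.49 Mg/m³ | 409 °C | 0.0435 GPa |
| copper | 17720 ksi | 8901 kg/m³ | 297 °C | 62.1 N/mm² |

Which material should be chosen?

Screen on constraints: max service T ≥ 208 °C; σ_y ≥ 52.8 MPa. Survivors: low-carbon steel, copper.
In SI units:
  low-carbon steel: E = 204.4 GPa, ρ = 7817 kg/m³
  copper: E = 122.2 GPa, ρ = 8901 kg/m³
  low-carbon steel: M = 26.1 MN·m/kg
  copper: M = 13.7 MN·m/kg
Low-carbon steel ranks first.

low-carbon steel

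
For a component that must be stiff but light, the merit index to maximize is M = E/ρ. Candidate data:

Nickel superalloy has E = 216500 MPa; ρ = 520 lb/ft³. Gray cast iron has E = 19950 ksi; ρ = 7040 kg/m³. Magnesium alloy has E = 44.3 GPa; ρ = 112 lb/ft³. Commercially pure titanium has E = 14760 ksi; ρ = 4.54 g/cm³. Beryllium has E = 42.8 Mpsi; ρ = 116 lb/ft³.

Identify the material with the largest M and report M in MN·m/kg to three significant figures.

Putting every candidate on a common basis:
  nickel superalloy: E = 216.5 GPa, ρ = 8330 kg/m³
  gray cast iron: E = 137.6 GPa, ρ = 7040 kg/m³
  magnesium alloy: E = 44.30 GPa, ρ = 1794 kg/m³
  commercially pure titanium: E = 101.8 GPa, ρ = 4540 kg/m³
  beryllium: E = 295.1 GPa, ρ = 1858 kg/m³
  beryllium: M = 159 MN·m/kg
  nickel superalloy: M = 26.0 MN·m/kg
  magnesium alloy: M = 24.7 MN·m/kg
  commercially pure titanium: M = 22.4 MN·m/kg
  gray cast iron: M = 19.5 MN·m/kg
Beryllium ranks first.

beryllium, M = 159 MN·m/kg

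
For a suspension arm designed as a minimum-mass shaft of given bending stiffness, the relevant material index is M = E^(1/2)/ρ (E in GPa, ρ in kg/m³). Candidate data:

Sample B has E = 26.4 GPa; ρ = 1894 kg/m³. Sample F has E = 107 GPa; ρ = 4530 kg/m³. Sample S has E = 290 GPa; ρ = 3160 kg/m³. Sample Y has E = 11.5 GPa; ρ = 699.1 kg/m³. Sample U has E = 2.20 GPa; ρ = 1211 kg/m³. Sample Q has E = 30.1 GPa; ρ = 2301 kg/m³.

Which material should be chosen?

Computing M directly (units already consistent):
  sample S: M = 5.39×10⁻³
  sample Y: M = 4.85×10⁻³
  sample B: M = 2.71×10⁻³
  sample Q: M = 2.38×10⁻³
  sample F: M = 2.28×10⁻³
  sample U: M = 1.22×10⁻³
Highest index: sample S.

sample S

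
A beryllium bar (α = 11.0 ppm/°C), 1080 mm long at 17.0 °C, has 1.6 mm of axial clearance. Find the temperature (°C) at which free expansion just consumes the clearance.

152 °C

α·L₀·ΔT = 1.6 mm ⇒ ΔT = 1.6 / (11.0×10⁻⁶ × 1080.0) = 134.7 K.
T = 17.0 + 134.7 = 151.7 °C.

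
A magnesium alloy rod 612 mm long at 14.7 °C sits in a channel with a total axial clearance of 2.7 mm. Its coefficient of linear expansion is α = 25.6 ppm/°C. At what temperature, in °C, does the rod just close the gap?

187 °C

α·L₀·ΔT = 2.7 mm ⇒ ΔT = 2.7 / (25.6×10⁻⁶ × 612.0) = 172.3 K.
T = 14.7 + 172.3 = 187.0 °C.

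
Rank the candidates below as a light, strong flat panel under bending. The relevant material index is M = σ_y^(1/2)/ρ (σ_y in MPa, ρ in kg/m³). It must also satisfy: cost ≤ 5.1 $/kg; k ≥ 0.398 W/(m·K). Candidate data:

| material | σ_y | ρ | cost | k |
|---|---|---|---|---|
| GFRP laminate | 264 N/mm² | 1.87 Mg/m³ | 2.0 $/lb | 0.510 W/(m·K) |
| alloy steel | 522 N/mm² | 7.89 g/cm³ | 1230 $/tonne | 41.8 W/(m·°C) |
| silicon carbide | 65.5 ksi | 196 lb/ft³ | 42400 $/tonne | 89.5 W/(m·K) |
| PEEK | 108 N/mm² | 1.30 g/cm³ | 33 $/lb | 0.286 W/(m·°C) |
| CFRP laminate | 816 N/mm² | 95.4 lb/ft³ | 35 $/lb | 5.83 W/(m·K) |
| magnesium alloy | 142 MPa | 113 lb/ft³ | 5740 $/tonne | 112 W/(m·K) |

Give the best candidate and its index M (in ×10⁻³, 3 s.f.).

Screen on constraints: cost ≤ 5.1 $/kg; k ≥ 0.398 W/(m·K). Survivors: GFRP laminate, alloy steel.
Normalizing units and computing the index:
  GFRP laminate: σ_y = 264.0 MPa, ρ = 1870 kg/m³
  alloy steel: σ_y = 522.0 MPa, ρ = 7890 kg/m³
  GFRP laminate: M = 8.69×10⁻³
  alloy steel: M = 2.90×10⁻³
Highest index: GFRP laminate.

GFRP laminate, M = 8.69×10⁻³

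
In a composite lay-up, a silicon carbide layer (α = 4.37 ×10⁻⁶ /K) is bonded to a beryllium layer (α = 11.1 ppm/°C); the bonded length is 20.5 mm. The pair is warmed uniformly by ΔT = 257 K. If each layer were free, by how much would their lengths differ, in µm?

35.5 µm

Δα = |4.37 − 11.1|×10⁻⁶/K = 6.73×10⁻⁶/K.
ΔL_mismatch = Δα·L·ΔT = 6.73×10⁻⁶ × 20.5 mm × 257.0 K = 35.5 µm.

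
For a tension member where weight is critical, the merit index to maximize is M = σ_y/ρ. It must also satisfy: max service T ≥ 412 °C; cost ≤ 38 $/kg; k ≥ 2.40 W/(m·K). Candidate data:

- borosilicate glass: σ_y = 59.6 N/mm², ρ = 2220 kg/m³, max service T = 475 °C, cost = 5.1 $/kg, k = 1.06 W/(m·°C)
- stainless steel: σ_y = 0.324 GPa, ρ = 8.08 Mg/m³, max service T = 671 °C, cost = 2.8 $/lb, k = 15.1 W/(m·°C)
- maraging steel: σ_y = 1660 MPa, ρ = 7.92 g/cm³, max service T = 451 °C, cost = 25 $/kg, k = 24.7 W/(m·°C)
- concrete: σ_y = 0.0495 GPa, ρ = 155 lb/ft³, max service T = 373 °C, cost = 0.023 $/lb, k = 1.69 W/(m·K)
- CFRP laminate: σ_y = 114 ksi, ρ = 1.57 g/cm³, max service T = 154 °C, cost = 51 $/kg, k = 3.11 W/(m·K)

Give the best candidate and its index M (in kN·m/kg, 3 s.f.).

Screen on constraints: max service T ≥ 412 °C; cost ≤ 38 $/kg; k ≥ 2.40 W/(m·K). Survivors: stainless steel, maraging steel.
After converting to SI:
  stainless steel: σ_y = 324.0 MPa, ρ = 8080 kg/m³
  maraging steel: σ_y = 1660 MPa, ρ = 7920 kg/m³
  maraging steel: M = 210 kN·m/kg
  stainless steel: M = 40.1 kN·m/kg
The maximum is for maraging steel.

maraging steel, M = 210 kN·m/kg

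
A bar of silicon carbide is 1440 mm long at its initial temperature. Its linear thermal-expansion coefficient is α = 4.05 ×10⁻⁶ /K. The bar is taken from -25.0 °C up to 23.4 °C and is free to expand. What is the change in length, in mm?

ΔT = 23.4 − (-25.0) = 48.40 K.
ΔL = α·L₀·ΔT = 4.05×10⁻⁶ × 1440 mm × 48.40 K = 0.282 mm.

0.282 mm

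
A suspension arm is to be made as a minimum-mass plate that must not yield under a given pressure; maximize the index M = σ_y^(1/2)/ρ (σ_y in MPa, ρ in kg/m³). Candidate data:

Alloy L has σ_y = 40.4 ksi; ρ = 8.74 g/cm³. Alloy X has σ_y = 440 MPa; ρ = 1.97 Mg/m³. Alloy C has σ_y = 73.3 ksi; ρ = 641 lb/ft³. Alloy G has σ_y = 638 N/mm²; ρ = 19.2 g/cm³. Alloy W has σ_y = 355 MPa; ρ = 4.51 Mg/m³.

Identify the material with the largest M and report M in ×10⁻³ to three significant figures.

alloy X, M = 10.6×10⁻³

After converting to SI:
  alloy L: σ_y = 278.5 MPa, ρ = 8740 kg/m³
  alloy X: σ_y = 440.0 MPa, ρ = 1970 kg/m³
  alloy C: σ_y = 505.4 MPa, ρ = 10270 kg/m³
  alloy G: σ_y = 638.0 MPa, ρ = 19200 kg/m³
  alloy W: σ_y = 355.0 MPa, ρ = 4510 kg/m³
  alloy X: M = 10.6×10⁻³
  alloy W: M = 4.18×10⁻³
  alloy C: M = 2.19×10⁻³
  alloy L: M = 1.91×10⁻³
  alloy G: M = 1.32×10⁻³
The maximum is for alloy X.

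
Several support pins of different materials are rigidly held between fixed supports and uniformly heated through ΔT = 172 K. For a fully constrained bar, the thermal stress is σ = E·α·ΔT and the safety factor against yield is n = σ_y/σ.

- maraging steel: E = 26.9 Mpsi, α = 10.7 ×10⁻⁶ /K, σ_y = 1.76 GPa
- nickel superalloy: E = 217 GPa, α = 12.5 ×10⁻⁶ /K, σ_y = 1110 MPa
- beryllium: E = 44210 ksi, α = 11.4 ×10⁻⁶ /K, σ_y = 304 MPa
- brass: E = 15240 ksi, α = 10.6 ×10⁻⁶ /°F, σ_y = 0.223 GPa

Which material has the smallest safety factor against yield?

beryllium

Converting E to GPa, α to ×10⁻⁶/K, σ_y to MPa, then σ and n for each:
  maraging steel: E = 185.5, α = 10.7, σ_y = 1760 → σ = 341 MPa, n = 5.16
  nickel superalloy: E = 217.0, α = 12.5, σ_y = 1110 → σ = 467 MPa, n = 2.38
  beryllium: E = 304.8, α = 11.4, σ_y = 304.0 → σ = 598 MPa, n = 0.509
  brass: E = 105.1, α = 19.1, σ_y = 223.0 → σ = 345 MPa, n = 0.647
Smallest n: beryllium with n = 0.509.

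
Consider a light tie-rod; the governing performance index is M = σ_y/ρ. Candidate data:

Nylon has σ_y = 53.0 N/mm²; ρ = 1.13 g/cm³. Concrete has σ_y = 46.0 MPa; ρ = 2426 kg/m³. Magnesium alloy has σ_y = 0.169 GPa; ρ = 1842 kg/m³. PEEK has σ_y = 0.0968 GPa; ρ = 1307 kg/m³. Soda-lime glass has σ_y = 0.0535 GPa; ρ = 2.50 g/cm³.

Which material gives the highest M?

magnesium alloy

Putting every candidate on a common basis:
  nylon: σ_y = 53.00 MPa, ρ = 1130 kg/m³
  concrete: σ_y = 46.00 MPa, ρ = 2426 kg/m³
  magnesium alloy: σ_y = 169.0 MPa, ρ = 1842 kg/m³
  PEEK: σ_y = 96.80 MPa, ρ = 1307 kg/m³
  soda-lime glass: σ_y = 53.50 MPa, ρ = 2500 kg/m³
  magnesium alloy: M = 91.7 kN·m/kg
  PEEK: M = 74.1 kN·m/kg
  nylon: M = 46.9 kN·m/kg
  soda-lime glass: M = 21.4 kN·m/kg
  concrete: M = 19.0 kN·m/kg
The maximum is for magnesium alloy.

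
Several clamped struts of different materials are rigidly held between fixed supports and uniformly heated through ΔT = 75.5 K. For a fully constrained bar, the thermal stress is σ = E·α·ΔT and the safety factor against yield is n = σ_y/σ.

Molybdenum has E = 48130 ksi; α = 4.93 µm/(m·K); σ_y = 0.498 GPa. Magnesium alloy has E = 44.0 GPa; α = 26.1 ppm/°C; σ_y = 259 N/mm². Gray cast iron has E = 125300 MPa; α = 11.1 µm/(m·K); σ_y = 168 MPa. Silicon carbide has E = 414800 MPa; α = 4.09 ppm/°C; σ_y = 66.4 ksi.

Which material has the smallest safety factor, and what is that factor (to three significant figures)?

Converting E to GPa, α to ×10⁻⁶/K, σ_y to MPa, then σ and n for each:
  molybdenum: E = 331.8, α = 4.93, σ_y = 498.0 → σ = 124 MPa, n = 4.03
  magnesium alloy: E = 44.00, α = 26.1, σ_y = 259.0 → σ = 86.7 MPa, n = 2.99
  gray cast iron: E = 125.3, α = 11.1, σ_y = 168.0 → σ = 105 MPa, n = 1.60
  silicon carbide: E = 414.8, α = 4.09, σ_y = 457.8 → σ = 128 MPa, n = 3.57
Gray cast iron has the lowest safety factor, n = 1.60.

gray cast iron, n = 1.60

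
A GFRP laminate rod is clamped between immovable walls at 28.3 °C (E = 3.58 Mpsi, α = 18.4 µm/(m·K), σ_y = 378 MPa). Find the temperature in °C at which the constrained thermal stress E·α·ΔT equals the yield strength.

E = 3.58 Mpsi = 24.68 GPa.
E·α·ΔT = 378.0 MPa ⇒ ΔT = 378.0 / (24.68×10³ × 18.4×10⁻⁶) = 832.3 K.
T = 28.3 + 832.3 = 860.6 °C.

861 °C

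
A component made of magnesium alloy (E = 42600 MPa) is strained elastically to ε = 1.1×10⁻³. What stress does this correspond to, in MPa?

E = 42600 MPa = 42.60 GPa.
σ = E·ε = 42600 MPa × 1.1×10⁻³ = 46.9 MPa.

46.9 MPa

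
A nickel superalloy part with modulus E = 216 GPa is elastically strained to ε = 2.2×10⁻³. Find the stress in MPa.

σ = E·ε = 216000 MPa × 2.2×10⁻³ = 475 MPa.

475 MPa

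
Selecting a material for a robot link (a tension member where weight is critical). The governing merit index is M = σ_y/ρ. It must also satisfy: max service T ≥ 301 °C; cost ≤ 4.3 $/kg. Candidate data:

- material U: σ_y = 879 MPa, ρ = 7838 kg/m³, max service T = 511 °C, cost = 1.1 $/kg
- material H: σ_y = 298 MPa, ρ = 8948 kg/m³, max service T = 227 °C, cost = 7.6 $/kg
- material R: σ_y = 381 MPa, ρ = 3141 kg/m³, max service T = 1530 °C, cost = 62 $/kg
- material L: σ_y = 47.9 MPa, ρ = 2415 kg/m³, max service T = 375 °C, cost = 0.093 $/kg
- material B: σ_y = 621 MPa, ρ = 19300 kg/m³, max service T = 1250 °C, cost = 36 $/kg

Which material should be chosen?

material U

Screen on constraints: max service T ≥ 301 °C; cost ≤ 4.3 $/kg. Survivors: material U, material L.
Computing M directly (units already consistent):
  material U: M = 112 kN·m/kg
  material L: M = 19.8 kN·m/kg
The maximum is for material U.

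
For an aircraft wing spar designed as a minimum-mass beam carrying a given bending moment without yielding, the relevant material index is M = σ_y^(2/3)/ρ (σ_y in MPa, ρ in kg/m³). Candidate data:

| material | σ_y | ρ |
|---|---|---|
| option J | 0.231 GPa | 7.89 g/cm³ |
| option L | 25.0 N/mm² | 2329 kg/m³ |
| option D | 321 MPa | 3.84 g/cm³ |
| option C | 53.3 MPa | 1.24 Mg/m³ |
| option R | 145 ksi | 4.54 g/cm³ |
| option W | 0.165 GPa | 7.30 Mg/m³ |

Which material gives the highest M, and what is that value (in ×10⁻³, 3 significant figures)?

option R, M = 22.0×10⁻³

Normalizing units and computing the index:
  option J: σ_y = 231.0 MPa, ρ = 7890 kg/m³
  option L: σ_y = 25.00 MPa, ρ = 2329 kg/m³
  option D: σ_y = 321.0 MPa, ρ = 3840 kg/m³
  option C: σ_y = 53.30 MPa, ρ = 1240 kg/m³
  option R: σ_y = 999.7 MPa, ρ = 4540 kg/m³
  option W: σ_y = 165.0 MPa, ρ = 7300 kg/m³
  option R: M = 22.0×10⁻³
  option D: M = 12.2×10⁻³
  option C: M = 11.4×10⁻³
  option J: M = 4.77×10⁻³
  option W: M = 4.12×10⁻³
  option L: M = 3.67×10⁻³
Highest index: option R.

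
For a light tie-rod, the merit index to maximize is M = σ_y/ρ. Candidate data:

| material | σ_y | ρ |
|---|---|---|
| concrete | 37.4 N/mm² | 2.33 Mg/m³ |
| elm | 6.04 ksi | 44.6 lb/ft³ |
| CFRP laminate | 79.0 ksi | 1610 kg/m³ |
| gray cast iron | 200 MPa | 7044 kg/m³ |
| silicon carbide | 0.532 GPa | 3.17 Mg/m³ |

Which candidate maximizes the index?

CFRP laminate

In SI units:
  concrete: σ_y = 37.40 MPa, ρ = 2330 kg/m³
  elm: σ_y = 41.64 MPa, ρ = 714.4 kg/m³
  CFRP laminate: σ_y = 544.7 MPa, ρ = 1610 kg/m³
  gray cast iron: σ_y = 200.0 MPa, ρ = 7044 kg/m³
  silicon carbide: σ_y = 532.0 MPa, ρ = 3170 kg/m³
  CFRP laminate: M = 338 kN·m/kg
  silicon carbide: M = 168 kN·m/kg
  elm: M = 58.3 kN·m/kg
  gray cast iron: M = 28.4 kN·m/kg
  concrete: M = 16.1 kN·m/kg
CFRP laminate ranks first.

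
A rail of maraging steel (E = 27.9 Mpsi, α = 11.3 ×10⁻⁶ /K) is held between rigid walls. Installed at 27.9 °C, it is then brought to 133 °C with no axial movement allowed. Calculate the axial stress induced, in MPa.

E = 27.9 Mpsi = 192.4 GPa.
ΔT = 105.1 K. Constrained thermal stress σ = E·α·ΔT = 192.4×10³ MPa × 11.3×10⁻⁶ × 105.1 = 228 MPa (compressive).

228 MPa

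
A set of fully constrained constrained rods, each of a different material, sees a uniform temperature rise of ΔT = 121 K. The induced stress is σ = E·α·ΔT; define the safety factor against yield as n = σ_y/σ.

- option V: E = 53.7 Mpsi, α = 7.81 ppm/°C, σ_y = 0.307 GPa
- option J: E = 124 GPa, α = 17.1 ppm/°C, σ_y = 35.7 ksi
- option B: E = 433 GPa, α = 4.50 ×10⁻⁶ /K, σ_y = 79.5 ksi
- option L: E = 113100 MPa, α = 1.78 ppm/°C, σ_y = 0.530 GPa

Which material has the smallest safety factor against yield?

option V

Per material, after unit conversion:
  option V: E = 370.2, α = 7.81, σ_y = 307.0 → σ = 350 MPa, n = 0.877
  option J: E = 124.0, α = 17.1, σ_y = 246.1 → σ = 257 MPa, n = 0.959
  option B: E = 433.0, α = 4.50, σ_y = 548.1 → σ = 236 MPa, n = 2.32
  option L: E = 113.1, α = 1.78, σ_y = 530.0 → σ = 24.4 MPa, n = 21.8
Option V has the lowest safety factor, n = 0.877.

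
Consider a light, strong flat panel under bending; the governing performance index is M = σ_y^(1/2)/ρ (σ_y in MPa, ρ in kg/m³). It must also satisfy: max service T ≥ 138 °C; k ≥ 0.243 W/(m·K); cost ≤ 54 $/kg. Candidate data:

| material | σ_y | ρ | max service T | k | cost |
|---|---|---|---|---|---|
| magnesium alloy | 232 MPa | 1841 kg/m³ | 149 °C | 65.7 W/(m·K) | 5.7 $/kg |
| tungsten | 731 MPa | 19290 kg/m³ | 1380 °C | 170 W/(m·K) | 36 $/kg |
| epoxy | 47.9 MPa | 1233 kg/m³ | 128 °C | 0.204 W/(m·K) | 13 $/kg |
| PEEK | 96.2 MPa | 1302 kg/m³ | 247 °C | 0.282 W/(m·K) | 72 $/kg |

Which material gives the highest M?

Screen on constraints: max service T ≥ 138 °C; k ≥ 0.243 W/(m·K); cost ≤ 54 $/kg. Survivors: magnesium alloy, tungsten.
Per-candidate index values:
  magnesium alloy: M = 8.27×10⁻³
  tungsten: M = 1.40×10⁻³
The maximum is for magnesium alloy.

magnesium alloy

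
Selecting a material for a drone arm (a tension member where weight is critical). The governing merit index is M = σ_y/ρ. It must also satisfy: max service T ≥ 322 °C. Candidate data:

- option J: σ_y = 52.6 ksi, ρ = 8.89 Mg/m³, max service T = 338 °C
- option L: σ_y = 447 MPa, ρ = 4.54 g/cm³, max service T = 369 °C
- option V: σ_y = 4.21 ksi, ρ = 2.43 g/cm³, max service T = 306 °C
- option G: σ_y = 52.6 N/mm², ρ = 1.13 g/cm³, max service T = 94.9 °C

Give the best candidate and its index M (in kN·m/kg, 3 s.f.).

option L, M = 98.5 kN·m/kg

Screen on constraints: max service T ≥ 322 °C. Survivors: option J, option L.
Putting every candidate on a common basis:
  option J: σ_y = 362.7 MPa, ρ = 8890 kg/m³
  option L: σ_y = 447.0 MPa, ρ = 4540 kg/m³
  option L: M = 98.5 kN·m/kg
  option J: M = 40.8 kN·m/kg
Option L ranks first.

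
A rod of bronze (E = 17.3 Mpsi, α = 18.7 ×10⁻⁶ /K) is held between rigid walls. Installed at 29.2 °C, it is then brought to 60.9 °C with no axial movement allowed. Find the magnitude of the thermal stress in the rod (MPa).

E = 17.3 Mpsi = 119.3 GPa.
ΔT = 31.70 K. Constrained thermal stress σ = E·α·ΔT = 119.3×10³ MPa × 18.7×10⁻⁶ × 31.70 = 70.7 MPa (compressive).

70.7 MPa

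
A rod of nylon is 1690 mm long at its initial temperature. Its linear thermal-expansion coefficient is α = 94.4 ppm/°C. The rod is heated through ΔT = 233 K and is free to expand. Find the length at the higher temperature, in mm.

ΔL = α·L₀·ΔT = 94.4×10⁻⁶ × 1690 mm × 233.0 K = 37.2 mm.
L = L₀ + ΔL = 1690 + 37.2 = 1727.2 mm.

1727.2 mm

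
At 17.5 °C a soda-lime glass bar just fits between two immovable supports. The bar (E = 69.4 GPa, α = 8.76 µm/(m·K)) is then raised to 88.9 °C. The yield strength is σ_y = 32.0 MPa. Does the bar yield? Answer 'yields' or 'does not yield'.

yields

ΔT = 71.40 K. Constrained thermal stress σ = E·α·ΔT = 69.40×10³ MPa × 8.76×10⁻⁶ × 71.40 = 43.4 MPa (compressive).
Compare to σ_y = 32.0 MPa: σ ≥ σ_y, so it yields.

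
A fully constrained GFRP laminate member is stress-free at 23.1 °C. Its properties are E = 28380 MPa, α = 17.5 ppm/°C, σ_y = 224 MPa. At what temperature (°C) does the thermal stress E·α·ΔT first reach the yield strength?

474 °C

E = 28380 MPa = 28.38 GPa.
E·α·ΔT = 224.0 MPa ⇒ ΔT = 224.0 / (28.38×10³ × 17.5×10⁻⁶) = 451.0 K.
T = 23.1 + 451.0 = 474.1 °C.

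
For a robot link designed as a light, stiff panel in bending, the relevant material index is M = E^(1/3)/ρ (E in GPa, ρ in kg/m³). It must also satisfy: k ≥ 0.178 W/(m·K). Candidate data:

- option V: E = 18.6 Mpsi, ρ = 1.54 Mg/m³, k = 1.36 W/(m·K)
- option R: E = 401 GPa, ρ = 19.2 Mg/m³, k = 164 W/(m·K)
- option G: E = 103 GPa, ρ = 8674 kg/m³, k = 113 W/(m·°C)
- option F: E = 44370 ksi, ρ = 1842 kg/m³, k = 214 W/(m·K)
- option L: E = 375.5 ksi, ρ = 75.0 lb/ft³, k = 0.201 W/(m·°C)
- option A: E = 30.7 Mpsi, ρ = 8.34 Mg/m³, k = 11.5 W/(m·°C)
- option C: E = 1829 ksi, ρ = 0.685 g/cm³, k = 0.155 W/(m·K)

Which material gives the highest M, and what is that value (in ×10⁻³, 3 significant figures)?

Screen on constraints: k ≥ 0.178 W/(m·K). Survivors: option V, option R, option G, option F, option L, option A.
After converting to SI:
  option V: E = 128.2 GPa, ρ = 1540 kg/m³
  option R: E = 401.0 GPa, ρ = 19200 kg/m³
  option G: E = 103.0 GPa, ρ = 8674 kg/m³
  option F: E = 305.9 GPa, ρ = 1842 kg/m³
  option L: E = 2.589 GPa, ρ = 1201 kg/m³
  option A: E = 211.7 GPa, ρ = 8340 kg/m³
  option F: M = 3.66×10⁻³
  option V: M = 3.27×10⁻³
  option L: M = 1.14×10⁻³
  option A: M = 0.715×10⁻³
  option G: M = 0.540×10⁻³
  option R: M = 0.384×10⁻³
Option F ranks first.

option F, M = 3.66×10⁻³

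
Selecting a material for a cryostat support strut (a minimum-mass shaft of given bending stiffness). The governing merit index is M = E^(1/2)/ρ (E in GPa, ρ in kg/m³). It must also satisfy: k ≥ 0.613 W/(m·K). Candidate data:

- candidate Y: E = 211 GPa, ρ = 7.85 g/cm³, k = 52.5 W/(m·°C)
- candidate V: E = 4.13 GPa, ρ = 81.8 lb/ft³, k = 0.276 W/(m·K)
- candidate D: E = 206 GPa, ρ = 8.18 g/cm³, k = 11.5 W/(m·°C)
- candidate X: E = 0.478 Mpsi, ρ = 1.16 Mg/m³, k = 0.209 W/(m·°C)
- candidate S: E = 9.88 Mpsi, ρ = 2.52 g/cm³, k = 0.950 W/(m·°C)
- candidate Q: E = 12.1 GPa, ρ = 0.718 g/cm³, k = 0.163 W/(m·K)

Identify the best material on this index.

Screen on constraints: k ≥ 0.613 W/(m·K). Survivors: candidate Y, candidate D, candidate S.
Normalizing units and computing the index:
  candidate Y: E = 211.0 GPa, ρ = 7850 kg/m³
  candidate D: E = 206.0 GPa, ρ = 8180 kg/m³
  candidate S: E = 68.12 GPa, ρ = 2520 kg/m³
  candidate S: M = 3.28×10⁻³
  candidate Y: M = 1.85×10⁻³
  candidate D: M = 1.75×10⁻³
Candidate S ranks first.

candidate S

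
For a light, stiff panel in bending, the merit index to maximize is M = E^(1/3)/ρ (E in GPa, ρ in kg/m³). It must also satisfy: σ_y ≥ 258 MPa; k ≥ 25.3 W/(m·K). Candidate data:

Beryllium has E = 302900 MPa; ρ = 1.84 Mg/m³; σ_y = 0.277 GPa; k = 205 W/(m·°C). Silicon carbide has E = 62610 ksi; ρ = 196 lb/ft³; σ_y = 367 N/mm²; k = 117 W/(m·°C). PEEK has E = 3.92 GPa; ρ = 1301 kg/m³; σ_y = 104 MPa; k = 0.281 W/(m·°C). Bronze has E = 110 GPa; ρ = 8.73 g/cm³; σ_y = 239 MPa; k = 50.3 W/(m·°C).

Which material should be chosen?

beryllium

Screen on constraints: σ_y ≥ 258 MPa; k ≥ 25.3 W/(m·K). Survivors: beryllium, silicon carbide.
In SI units:
  beryllium: E = 302.9 GPa, ρ = 1840 kg/m³
  silicon carbide: E = 431.7 GPa, ρ = 3140 kg/m³
  beryllium: M = 3.65×10⁻³
  silicon carbide: M = 2.41×10⁻³
Beryllium has the largest M.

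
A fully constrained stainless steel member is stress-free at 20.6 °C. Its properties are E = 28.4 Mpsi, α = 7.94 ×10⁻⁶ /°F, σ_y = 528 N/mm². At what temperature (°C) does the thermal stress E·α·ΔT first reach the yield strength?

209 °C

E = 28.4 Mpsi = 195.8 GPa.
α = 7.94×10⁻⁶/°F × 9/5 = 14.3×10⁻⁶/K.
σ_y = 528 N/mm² = 528.0 MPa.
E·α·ΔT = 528.0 MPa ⇒ ΔT = 528.0 / (195.8×10³ × 14.3×10⁻⁶) = 188.7 K.
T = 20.6 + 188.7 = 209.3 °C.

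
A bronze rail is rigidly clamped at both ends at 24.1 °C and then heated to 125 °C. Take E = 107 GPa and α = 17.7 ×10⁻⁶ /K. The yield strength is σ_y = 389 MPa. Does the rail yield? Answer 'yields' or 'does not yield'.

does not yield

ΔT = 100.9 K. Constrained thermal stress σ = E·α·ΔT = 107.0×10³ MPa × 17.7×10⁻⁶ × 100.9 = 191 MPa (compressive).
Compare to σ_y = 389 MPa: σ < σ_y, so it does not yield.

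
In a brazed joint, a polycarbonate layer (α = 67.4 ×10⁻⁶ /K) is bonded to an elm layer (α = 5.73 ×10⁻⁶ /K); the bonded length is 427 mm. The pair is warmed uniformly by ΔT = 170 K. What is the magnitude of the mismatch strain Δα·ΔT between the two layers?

Δα = |67.4 − 5.73|×10⁻⁶/K = 61.7×10⁻⁶/K.
Mismatch strain = Δα·ΔT = 61.7×10⁻⁶ × 170.0 = 0.0105.

0.0105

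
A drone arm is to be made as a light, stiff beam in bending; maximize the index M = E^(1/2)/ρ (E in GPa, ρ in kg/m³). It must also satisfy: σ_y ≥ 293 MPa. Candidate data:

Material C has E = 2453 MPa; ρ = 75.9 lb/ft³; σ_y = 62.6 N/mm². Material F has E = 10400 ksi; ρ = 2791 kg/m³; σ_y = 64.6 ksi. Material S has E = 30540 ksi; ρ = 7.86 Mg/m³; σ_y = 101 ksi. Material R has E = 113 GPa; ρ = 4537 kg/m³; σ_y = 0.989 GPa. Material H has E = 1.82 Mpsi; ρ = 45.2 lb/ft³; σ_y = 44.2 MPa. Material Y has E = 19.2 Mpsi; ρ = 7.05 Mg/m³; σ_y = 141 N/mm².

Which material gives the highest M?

material F

Screen on constraints: σ_y ≥ 293 MPa. Survivors: material F, material S, material R.
Normalizing units and computing the index:
  material F: E = 71.71 GPa, ρ = 2791 kg/m³
  material S: E = 210.6 GPa, ρ = 7860 kg/m³
  material R: E = 113.0 GPa, ρ = 4537 kg/m³
  material F: M = 3.03×10⁻³
  material R: M = 2.34×10⁻³
  material S: M = 1.85×10⁻³
Material F has the largest M.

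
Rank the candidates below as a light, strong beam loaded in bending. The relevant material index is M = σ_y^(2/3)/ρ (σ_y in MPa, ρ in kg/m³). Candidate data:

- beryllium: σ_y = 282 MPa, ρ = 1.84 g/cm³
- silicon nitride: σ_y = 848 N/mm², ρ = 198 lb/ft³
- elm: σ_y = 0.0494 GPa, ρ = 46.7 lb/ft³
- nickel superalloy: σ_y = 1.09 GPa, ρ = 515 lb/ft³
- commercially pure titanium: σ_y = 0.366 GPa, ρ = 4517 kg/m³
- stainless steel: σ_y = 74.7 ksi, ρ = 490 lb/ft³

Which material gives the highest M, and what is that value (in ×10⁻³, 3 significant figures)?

Putting every candidate on a common basis:
  beryllium: σ_y = 282.0 MPa, ρ = 1840 kg/m³
  silicon nitride: σ_y = 848.0 MPa, ρ = 3172 kg/m³
  elm: σ_y = 49.40 MPa, ρ = 748.1 kg/m³
  nickel superalloy: σ_y = 1090 MPa, ρ = 8250 kg/m³
  commercially pure titanium: σ_y = 366.0 MPa, ρ = 4517 kg/m³
  stainless steel: σ_y = 515.0 MPa, ρ = 7849 kg/m³
  silicon nitride: M = 28.2×10⁻³
  beryllium: M = 23.4×10⁻³
  elm: M = 18.0×10⁻³
  nickel superalloy: M = 12.8×10⁻³
  commercially pure titanium: M = 11.3×10⁻³
  stainless steel: M = 8.19×10⁻³
Silicon nitride has the largest M.

silicon nitride, M = 28.2×10⁻³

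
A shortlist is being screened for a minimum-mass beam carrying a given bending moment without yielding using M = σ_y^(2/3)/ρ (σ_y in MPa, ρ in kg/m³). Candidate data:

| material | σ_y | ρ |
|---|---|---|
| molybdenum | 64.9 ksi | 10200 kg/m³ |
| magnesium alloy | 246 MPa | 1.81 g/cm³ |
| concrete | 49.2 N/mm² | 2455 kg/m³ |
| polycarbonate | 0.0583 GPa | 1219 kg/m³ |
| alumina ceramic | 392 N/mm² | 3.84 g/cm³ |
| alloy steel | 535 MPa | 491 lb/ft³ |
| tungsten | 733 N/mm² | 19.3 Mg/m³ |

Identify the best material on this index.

Normalizing units and computing the index:
  molybdenum: σ_y = 447.5 MPa, ρ = 10200 kg/m³
  magnesium alloy: σ_y = 246.0 MPa, ρ = 1810 kg/m³
  concrete: σ_y = 49.20 MPa, ρ = 2455 kg/m³
  polycarbonate: σ_y = 58.30 MPa, ρ = 1219 kg/m³
  alumina ceramic: σ_y = 392.0 MPa, ρ = 3840 kg/m³
  alloy steel: σ_y = 535.0 MPa, ρ = 7865 kg/m³
  tungsten: σ_y = 733.0 MPa, ρ = 19300 kg/m³
  magnesium alloy: M = 21.7×10⁻³
  alumina ceramic: M = 13.9×10⁻³
  polycarbonate: M = 12.3×10⁻³
  alloy steel: M = 8.38×10⁻³
  molybdenum: M = 5.74×10⁻³
  concrete: M = 5.47×10⁻³
  tungsten: M = 4.21×10⁻³
Highest index: magnesium alloy.

magnesium alloy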